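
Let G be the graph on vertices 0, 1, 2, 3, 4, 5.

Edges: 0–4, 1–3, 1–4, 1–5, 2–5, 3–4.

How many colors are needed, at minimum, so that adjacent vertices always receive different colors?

1, 3, 4 form a triangle, so at least 3 colors are needed.
3 colors suffice: color a → {0, 1, 2}; color b → {4, 5}; color c → {3}. Every edge joins two different colors.

3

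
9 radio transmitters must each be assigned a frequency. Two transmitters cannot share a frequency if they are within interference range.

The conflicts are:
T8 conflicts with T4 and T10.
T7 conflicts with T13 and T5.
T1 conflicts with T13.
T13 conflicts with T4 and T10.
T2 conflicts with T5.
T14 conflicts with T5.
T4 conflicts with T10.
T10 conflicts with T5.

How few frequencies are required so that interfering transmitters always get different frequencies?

3

T8, T4, T10 all conflict with each other, so at least 3 frequencies are needed.
Using 3 frequencies: T8=1, T7=2, T1=2, T13=1, T2=2, T14=2, T4=3, T10=2, T5=1. Every pair that conflicts lands in different frequencies.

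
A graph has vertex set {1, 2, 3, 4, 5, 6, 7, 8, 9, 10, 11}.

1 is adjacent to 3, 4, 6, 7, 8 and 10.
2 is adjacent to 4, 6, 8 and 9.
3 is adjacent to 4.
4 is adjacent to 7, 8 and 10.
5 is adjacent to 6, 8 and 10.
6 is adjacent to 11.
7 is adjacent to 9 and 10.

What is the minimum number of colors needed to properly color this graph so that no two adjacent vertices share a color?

1, 4, 7, 10 form a clique, so at least 4 colors are needed.
4 colors suffice: color a → {1, 2, 5, 11}; color b → {4, 6, 9}; color c → {3, 8, 10}; color d → {7}. Each edge has distinct colors on its endpoints.

4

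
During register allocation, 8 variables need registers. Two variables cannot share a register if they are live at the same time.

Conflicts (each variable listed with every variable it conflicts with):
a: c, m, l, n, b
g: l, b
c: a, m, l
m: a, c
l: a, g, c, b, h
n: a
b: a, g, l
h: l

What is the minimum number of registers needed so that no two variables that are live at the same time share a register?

a, c, l pairwise conflict, so at least 3 registers are needed.
Using 3 registers: a=2, g=2, c=3, m=1, l=1, n=1, b=3, h=2. No two conflicting variables share a register.

3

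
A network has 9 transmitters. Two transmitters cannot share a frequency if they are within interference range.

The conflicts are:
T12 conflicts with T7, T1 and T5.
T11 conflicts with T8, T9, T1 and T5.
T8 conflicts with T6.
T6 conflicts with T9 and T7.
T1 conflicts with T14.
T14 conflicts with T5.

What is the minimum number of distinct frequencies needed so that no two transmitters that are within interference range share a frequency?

T12 and T7 conflict, so at least 2 frequencies are needed.
2 frequencies suffice: frequency 1 → {T12, T11, T6, T14}; frequency 2 → {T8, T9, T7, T1, T5}. Each listed conflict is separated.

2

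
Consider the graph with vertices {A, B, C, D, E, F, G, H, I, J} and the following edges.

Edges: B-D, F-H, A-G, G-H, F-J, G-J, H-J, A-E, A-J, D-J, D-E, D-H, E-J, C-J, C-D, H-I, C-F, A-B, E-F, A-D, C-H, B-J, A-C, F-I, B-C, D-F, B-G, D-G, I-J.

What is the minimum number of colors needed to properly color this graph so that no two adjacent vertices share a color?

5

C, D, F, H, J are mutually adjacent (a clique of size 5), so at least 5 colors are needed.
5 colors suffice: A=3, B=4, C=5, D=2, E=4, F=3, G=5, H=4, I=2, J=1. Every edge joins two different colors.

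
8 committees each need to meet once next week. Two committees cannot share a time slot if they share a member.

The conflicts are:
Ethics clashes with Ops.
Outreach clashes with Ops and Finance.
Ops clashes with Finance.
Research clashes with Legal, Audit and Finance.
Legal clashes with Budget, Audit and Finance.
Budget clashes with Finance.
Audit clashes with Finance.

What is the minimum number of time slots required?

4

Research, Legal, Audit, Finance pairwise conflict, so at least 4 time slots are needed.
A valid assignment using 4 time slots: Ethics=1, Outreach=3, Ops=2, Research=4, Legal=2, Budget=3, Audit=3, Finance=1. No two conflicting committees share a time slot.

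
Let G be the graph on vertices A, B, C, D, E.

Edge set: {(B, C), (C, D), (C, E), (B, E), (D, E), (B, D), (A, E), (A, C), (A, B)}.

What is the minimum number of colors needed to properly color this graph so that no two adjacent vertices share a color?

4

B, C, D, E are mutually adjacent (a clique of size 4), so at least 4 colors are needed.
4 colors suffice: color 1 → {E}; color 2 → {C}; color 3 → {B}; color 4 → {A, D}. No two adjacent vertices share a color.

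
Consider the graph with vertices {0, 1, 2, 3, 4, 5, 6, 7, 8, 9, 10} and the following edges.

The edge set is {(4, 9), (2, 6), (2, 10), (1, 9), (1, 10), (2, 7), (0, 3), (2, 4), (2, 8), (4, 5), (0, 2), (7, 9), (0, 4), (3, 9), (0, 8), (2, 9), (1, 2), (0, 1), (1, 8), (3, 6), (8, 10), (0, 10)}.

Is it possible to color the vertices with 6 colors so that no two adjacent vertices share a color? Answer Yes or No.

Yes

The chromatic number is 5. 0, 1, 2, 8, 10 are pairwise adjacent (a clique of size 5), so at least 5 colors are needed.
5 colors suffice: color a → {2, 3, 5}; color b → {0, 6, 9}; color c → {1, 4, 7}; color d → {10}; color e → {8}.
Since 6 ≥ 5, a proper 6-coloring certainly exists.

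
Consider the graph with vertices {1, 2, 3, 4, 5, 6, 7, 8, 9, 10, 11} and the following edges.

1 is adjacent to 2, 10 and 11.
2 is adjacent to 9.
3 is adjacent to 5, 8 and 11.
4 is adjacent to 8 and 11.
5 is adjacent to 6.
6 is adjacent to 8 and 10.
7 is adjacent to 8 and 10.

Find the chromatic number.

2

4 and 8 are adjacent, so at least 2 colors are needed.
A valid assignment using 2 colors: 1=blue, 2=red, 3=blue, 4=blue, 5=red, 6=blue, 7=blue, 8=red, 9=blue, 10=red, 11=red. No two adjacent vertices share a color.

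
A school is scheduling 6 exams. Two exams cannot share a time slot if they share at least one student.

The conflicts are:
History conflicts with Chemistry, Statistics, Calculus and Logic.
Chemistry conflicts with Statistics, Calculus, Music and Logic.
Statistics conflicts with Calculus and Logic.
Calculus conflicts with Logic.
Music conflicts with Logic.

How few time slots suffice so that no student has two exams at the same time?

History, Chemistry, Statistics, Calculus, Logic pairwise conflict, so at least 5 time slots are needed.
A valid assignment using 5 time slots: History=5, Chemistry=2, Statistics=3, Calculus=4, Music=3, Logic=1. Every pair that conflicts lands in different time slots.

5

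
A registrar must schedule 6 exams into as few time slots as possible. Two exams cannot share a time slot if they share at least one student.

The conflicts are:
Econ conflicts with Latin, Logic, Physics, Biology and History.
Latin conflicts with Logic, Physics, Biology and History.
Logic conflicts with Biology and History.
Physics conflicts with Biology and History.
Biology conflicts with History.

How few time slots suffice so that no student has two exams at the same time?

5

Econ, Latin, Physics, Biology, History pairwise conflict, so at least 5 time slots are needed.
5 time slots suffice: time slot 1 → {Biology}; time slot 2 → {History}; time slot 3 → {Latin}; time slot 4 → {Econ}; time slot 5 → {Logic, Physics}. Every pair that conflicts lands in different time slots.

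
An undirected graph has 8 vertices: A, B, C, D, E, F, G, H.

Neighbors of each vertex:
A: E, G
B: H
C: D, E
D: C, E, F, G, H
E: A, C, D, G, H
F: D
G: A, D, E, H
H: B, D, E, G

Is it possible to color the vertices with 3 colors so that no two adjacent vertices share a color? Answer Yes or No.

D, E, G, H are mutually adjacent (a clique of size 4), so at least 4 colors are needed.
So 3 colors are not enough.

No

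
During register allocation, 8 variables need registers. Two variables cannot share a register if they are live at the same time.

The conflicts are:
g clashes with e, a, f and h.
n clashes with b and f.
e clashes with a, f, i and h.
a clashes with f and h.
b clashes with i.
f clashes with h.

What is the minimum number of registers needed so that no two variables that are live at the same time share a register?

5

g, e, a, f, h all conflict with each other, so at least 5 registers are needed.
A valid assignment using 5 registers: g=5, n=2, e=2, a=3, b=1, f=1, i=3, h=4. Each listed conflict is separated.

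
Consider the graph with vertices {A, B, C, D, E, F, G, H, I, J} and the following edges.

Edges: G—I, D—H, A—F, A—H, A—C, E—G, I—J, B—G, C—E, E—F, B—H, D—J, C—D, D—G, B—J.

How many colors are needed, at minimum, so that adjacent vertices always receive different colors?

B and G are adjacent, so at least 2 colors are needed.
2 colors suffice: A=1, B=1, C=2, D=1, E=1, F=2, G=2, H=2, I=1, J=2. Each edge has distinct colors on its endpoints.

2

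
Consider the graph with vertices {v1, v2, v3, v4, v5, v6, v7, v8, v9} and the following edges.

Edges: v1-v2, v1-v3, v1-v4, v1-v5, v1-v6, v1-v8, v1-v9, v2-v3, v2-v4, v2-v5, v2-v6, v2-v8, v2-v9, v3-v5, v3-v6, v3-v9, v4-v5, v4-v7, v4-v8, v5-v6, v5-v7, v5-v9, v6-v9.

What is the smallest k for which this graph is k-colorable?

v1, v2, v3, v5, v6, v9 form a clique, so at least 6 colors are needed.
6 colors suffice: color 1 → {v1, v7}; color 2 → {v2}; color 3 → {v5, v8}; color 4 → {v3, v4}; color 5 → {v6}; color 6 → {v9}. No two adjacent vertices share a color.

6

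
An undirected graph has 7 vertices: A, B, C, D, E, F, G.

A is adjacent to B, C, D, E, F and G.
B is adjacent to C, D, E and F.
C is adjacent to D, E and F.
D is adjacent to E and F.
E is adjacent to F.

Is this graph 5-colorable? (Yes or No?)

No

A, B, C, D, E, F are pairwise adjacent (a clique of size 6), so at least 6 colors are needed.
So 5 colors are not enough.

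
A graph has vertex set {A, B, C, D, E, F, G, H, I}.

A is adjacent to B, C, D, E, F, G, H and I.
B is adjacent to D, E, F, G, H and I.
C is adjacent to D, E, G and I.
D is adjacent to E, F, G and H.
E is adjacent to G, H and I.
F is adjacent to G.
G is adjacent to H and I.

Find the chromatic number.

6

A, B, D, E, G, H form a clique, so at least 6 colors are needed.
6 colors suffice: A=2, B=5, C=5, D=4, E=3, F=3, G=1, H=6, I=4. Each edge has distinct colors on its endpoints.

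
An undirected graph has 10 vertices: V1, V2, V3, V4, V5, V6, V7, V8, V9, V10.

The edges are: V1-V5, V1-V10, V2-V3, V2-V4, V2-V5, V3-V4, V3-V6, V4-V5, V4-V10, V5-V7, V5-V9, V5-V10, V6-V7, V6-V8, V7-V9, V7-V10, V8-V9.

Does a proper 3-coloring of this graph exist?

Yes

The chromatic number is 3. V1, V5, V10 are pairwise adjacent, so at least 3 colors are needed.
A valid assignment using 3 colors: V1=3, V2=2, V3=1, V4=3, V5=1, V6=2, V7=3, V8=1, V9=2, V10=2.
That is already a proper 3-coloring.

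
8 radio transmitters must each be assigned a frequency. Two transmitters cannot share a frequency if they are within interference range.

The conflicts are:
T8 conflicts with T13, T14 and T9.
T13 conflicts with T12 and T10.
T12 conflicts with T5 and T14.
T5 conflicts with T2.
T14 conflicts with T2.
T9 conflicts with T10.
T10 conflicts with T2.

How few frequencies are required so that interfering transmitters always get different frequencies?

3

The cycle T13-T12-T14-T2-T10-T13 has odd length 5, so it cannot be 2-colored; at least 3 frequencies are needed.
Using 3 frequencies: T8=2, T13=1, T12=2, T5=1, T14=1, T9=1, T10=3, T2=2. Every pair that conflicts lands in different frequencies.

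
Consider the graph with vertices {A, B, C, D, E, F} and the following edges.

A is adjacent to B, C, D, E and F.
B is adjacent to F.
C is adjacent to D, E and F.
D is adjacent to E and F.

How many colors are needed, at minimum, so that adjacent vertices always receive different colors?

4

A, C, D, F are pairwise adjacent (a clique of size 4), so at least 4 colors are needed.
4 colors suffice: color 1 → {A}; color 2 → {B, D}; color 3 → {E, F}; color 4 → {C}. No two adjacent vertices share a color.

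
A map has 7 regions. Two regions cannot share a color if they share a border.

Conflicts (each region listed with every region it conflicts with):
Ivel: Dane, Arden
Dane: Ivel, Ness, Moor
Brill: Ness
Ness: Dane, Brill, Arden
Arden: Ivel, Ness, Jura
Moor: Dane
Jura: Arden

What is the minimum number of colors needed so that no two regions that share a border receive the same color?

Ivel and Dane conflict, so at least 2 colors are needed.
2 colors suffice: Ivel=1, Dane=2, Brill=2, Ness=1, Arden=2, Moor=1, Jura=1. Each listed conflict is separated.

2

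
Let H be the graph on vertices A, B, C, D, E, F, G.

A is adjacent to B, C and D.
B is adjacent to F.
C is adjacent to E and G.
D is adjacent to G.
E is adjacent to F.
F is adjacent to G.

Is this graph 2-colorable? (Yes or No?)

No

The cycle F-G-C-A-B-F has odd length 5, so it cannot be 2-colored; at least 3 colors are needed.
So 2 colors are not enough.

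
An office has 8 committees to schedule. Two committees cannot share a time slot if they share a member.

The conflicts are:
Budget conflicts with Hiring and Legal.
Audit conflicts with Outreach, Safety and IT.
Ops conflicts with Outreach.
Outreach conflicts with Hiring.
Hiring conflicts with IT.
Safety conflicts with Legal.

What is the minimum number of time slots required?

2

Audit and Outreach conflict, so at least 2 time slots are needed.
A valid assignment using 2 time slots: Budget=2, Audit=1, Ops=1, Outreach=2, Hiring=1, Safety=2, IT=2, Legal=1. Each listed conflict is separated.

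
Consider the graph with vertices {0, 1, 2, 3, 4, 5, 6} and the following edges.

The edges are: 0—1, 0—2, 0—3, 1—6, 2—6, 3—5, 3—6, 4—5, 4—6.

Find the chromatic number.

0 and 1 are adjacent, so at least 2 colors are needed.
2 colors suffice: color red → {0, 5, 6}; color blue → {1, 2, 3, 4}. No two adjacent vertices share a color.

2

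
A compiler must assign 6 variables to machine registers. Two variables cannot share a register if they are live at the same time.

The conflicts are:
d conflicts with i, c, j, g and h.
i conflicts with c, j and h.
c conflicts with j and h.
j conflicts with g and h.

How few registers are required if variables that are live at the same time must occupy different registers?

5

d, i, c, j, h all conflict with each other, so at least 5 registers are needed.
Using 5 registers: d=1, i=4, c=5, j=2, g=3, h=3. No two conflicting variables share a register.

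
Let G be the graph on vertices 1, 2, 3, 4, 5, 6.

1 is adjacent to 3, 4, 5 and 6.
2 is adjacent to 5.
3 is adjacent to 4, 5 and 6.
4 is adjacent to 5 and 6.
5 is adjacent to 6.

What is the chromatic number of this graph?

5

1, 3, 4, 5, 6 form a clique, so at least 5 colors are needed.
5 colors suffice: color a → {5}; color b → {2, 6}; color c → {4}; color d → {1}; color e → {3}. Every edge joins two different colors.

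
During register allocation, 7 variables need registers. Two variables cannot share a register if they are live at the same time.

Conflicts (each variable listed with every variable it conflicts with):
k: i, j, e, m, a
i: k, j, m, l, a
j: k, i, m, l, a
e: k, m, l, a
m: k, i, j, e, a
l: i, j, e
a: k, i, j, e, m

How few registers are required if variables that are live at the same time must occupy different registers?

k, i, j, m, a are mutually in conflict, so at least 5 registers are needed.
A valid assignment using 5 registers: k=3, i=2, j=5, e=2, m=1, l=1, a=4. Every pair that conflicts lands in different registers.

5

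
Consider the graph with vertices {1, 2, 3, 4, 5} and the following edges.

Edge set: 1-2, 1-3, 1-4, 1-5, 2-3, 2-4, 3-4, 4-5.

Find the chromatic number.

1, 2, 3, 4 are mutually adjacent (a clique of size 4), so at least 4 colors are needed.
4 colors suffice: color a → {1}; color b → {4}; color c → {2, 5}; color d → {3}. Every edge joins two different colors.

4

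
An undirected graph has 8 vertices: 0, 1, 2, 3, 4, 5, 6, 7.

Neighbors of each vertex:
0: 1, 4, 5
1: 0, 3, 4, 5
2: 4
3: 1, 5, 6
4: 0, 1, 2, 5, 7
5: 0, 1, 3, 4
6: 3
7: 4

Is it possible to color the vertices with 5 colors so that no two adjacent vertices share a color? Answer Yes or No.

Yes

The chromatic number is 4. 0, 1, 4, 5 form a clique, so at least 4 colors are needed.
One proper 4-coloring: 0=yellow, 1=blue, 2=blue, 3=red, 4=red, 5=green, 6=blue, 7=blue.
Since 5 ≥ 4, a proper 5-coloring certainly exists.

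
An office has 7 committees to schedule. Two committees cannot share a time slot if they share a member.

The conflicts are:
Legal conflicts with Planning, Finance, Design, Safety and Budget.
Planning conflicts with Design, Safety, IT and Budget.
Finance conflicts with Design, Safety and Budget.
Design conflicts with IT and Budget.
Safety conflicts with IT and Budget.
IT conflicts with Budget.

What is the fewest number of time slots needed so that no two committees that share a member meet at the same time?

4

Planning, Safety, IT, Budget pairwise conflict, so at least 4 time slots are needed.
4 time slots suffice: Legal=3, Planning=4, Finance=4, Design=2, Safety=2, IT=3, Budget=1. Each listed conflict is separated.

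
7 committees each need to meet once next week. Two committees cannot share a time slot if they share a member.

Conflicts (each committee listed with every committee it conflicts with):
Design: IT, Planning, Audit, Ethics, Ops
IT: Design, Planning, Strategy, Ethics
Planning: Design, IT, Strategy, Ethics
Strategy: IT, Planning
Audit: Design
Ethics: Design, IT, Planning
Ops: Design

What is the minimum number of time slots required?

Design, IT, Planning, Ethics all conflict with each other, so at least 4 time slots are needed.
4 time slots suffice: Design=1, IT=2, Planning=3, Strategy=1, Audit=2, Ethics=4, Ops=2. Each listed conflict is separated.

4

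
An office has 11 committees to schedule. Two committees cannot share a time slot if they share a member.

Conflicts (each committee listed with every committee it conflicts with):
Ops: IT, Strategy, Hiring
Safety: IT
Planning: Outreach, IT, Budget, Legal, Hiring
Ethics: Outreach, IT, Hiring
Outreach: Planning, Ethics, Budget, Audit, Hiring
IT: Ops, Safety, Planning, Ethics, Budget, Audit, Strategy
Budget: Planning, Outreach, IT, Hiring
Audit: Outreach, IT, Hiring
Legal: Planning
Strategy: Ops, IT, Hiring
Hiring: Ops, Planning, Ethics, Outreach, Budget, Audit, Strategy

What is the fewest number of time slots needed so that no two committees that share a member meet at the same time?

4

Planning, Outreach, Budget, Hiring are mutually in conflict, so at least 4 time slots are needed.
4 time slots suffice: Ops=2, Safety=2, Planning=3, Ethics=3, Outreach=2, IT=1, Budget=4, Audit=3, Legal=1, Strategy=3, Hiring=1. No two conflicting committees share a time slot.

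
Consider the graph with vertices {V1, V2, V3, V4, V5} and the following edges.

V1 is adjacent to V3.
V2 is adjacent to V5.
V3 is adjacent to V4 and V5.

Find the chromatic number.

V1 and V3 are adjacent, so at least 2 colors are needed.
2 colors suffice: color 1 → {V2, V3}; color 2 → {V1, V4, V5}. No two adjacent vertices share a color.

2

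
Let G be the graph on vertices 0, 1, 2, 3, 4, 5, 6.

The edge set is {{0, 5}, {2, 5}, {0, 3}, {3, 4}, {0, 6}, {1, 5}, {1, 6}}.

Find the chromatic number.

2

1 and 6 are adjacent, so at least 2 colors are needed.
2 colors suffice: 0=blue, 1=blue, 2=blue, 3=red, 4=blue, 5=red, 6=red. No two adjacent vertices share a color.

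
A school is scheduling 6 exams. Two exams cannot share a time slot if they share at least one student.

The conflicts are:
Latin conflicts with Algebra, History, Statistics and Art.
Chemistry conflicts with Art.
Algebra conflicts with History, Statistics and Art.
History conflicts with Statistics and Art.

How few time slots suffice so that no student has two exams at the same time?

Latin, Algebra, History, Statistics are mutually in conflict, so at least 4 time slots are needed.
4 time slots suffice: time slot 1 → {Chemistry, History}; time slot 2 → {Latin}; time slot 3 → {Statistics, Art}; time slot 4 → {Algebra}. Each listed conflict is separated.

4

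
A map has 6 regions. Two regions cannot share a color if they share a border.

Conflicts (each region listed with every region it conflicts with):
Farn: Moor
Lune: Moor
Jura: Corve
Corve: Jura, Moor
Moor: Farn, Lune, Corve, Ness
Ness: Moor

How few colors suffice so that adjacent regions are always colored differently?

2

Jura and Corve conflict, so at least 2 colors are needed.
2 colors suffice: color 1 → {Jura, Moor}; color 2 → {Farn, Lune, Corve, Ness}. Every pair that conflicts lands in different colors.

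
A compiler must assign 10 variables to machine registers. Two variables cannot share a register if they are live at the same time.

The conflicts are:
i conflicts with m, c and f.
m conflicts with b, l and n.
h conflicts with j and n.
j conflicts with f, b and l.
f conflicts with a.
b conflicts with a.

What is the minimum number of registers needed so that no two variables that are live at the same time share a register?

The cycle j-l-m-n-h-j has odd length 5, so it cannot be 2-colored; at least 3 registers are needed.
3 registers suffice: register 1 → {m, c, j, a}; register 2 → {h, f, b, l}; register 3 → {i, n}. No two conflicting variables share a register.

3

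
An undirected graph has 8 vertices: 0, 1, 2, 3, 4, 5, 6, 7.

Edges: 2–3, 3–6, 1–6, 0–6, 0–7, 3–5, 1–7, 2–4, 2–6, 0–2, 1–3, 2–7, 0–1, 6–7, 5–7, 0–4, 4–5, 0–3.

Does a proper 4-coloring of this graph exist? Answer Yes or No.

Yes

The chromatic number is 4. 0, 2, 3, 6 form a clique, so at least 4 colors are needed.
4 colors suffice: 0=a, 1=b, 2=b, 3=d, 4=c, 5=a, 6=c, 7=d.
That is already a proper 4-coloring.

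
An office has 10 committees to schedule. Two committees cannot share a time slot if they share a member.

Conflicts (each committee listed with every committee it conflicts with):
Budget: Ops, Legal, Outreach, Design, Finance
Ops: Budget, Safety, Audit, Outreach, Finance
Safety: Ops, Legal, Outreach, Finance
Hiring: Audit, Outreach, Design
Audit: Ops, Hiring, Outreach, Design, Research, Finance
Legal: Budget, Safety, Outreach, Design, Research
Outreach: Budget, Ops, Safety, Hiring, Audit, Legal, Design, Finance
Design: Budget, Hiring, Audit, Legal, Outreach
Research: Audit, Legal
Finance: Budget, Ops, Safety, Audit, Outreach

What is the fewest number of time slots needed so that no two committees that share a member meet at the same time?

4

Hiring, Audit, Outreach, Design pairwise conflict, so at least 4 time slots are needed.
A valid assignment using 4 time slots: Budget=2, Ops=3, Safety=2, Hiring=3, Audit=2, Legal=3, Outreach=1, Design=4, Research=1, Finance=4. No two conflicting committees share a time slot.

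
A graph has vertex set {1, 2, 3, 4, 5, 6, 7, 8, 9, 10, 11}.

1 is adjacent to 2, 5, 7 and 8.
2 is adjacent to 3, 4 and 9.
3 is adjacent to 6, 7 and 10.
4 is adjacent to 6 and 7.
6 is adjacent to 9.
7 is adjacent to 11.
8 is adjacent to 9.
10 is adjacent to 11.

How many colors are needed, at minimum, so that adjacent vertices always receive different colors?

2

7 and 11 are adjacent, so at least 2 colors are needed.
2 colors suffice: color a → {1, 3, 4, 9, 11}; color b → {2, 5, 6, 7, 8, 10}. Each edge has distinct colors on its endpoints.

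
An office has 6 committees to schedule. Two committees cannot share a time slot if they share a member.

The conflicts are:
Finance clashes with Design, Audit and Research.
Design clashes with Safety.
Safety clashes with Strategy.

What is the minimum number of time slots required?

2

Design and Safety conflict, so at least 2 time slots are needed.
2 time slots suffice: Finance=1, Design=2, Safety=1, Strategy=2, Audit=2, Research=2. Every pair that conflicts lands in different time slots.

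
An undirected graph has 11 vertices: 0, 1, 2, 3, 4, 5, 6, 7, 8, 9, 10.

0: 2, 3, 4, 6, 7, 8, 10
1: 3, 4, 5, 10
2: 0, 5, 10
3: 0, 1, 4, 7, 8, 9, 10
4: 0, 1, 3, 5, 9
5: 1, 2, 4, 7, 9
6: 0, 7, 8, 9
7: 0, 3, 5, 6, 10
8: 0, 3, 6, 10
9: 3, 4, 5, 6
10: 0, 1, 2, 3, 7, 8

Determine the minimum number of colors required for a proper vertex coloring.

4

0, 3, 8, 10 form a clique, so at least 4 colors are needed.
A valid assignment using 4 colors: 0=blue, 1=blue, 2=yellow, 3=red, 4=green, 5=red, 6=red, 7=yellow, 8=yellow, 9=blue, 10=green. Every edge joins two different colors.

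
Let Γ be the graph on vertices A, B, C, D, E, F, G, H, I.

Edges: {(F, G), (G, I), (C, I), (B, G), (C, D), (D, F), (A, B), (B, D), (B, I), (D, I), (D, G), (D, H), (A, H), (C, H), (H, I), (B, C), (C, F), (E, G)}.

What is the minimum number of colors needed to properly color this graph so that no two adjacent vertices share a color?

C, D, H, I form a clique, so at least 4 colors are needed.
4 colors suffice: color 1 → {A, D, E}; color 2 → {C, G}; color 3 → {F, I}; color 4 → {B, H}. Every edge joins two different colors.

4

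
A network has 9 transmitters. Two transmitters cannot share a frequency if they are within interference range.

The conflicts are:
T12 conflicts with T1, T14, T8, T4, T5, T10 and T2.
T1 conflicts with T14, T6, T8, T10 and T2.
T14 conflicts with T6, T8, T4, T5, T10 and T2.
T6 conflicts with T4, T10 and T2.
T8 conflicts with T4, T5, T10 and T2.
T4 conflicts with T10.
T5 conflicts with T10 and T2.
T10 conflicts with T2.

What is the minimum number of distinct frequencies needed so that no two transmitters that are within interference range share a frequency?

T12, T1, T14, T8, T10, T2 are mutually in conflict, so at least 6 frequencies are needed.
A valid assignment using 6 frequencies: T12=3, T1=6, T14=2, T6=3, T8=4, T4=5, T5=6, T10=1, T2=5. Every pair that conflicts lands in different frequencies.

6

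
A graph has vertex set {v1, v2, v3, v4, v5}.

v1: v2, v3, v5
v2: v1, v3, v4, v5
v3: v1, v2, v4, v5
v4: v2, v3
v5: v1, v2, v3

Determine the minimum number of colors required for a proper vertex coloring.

4

v1, v2, v3, v5 form a clique, so at least 4 colors are needed.
One proper 4-coloring: v1=4, v2=2, v3=1, v4=3, v5=3. Every edge joins two different colors.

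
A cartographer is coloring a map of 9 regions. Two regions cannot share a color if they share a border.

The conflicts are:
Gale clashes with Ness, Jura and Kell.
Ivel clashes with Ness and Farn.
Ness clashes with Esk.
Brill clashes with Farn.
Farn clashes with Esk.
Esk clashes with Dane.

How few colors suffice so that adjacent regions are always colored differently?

2

Gale and Jura conflict, so at least 2 colors are needed.
2 colors suffice: color 1 → {Gale, Ivel, Brill, Esk}; color 2 → {Ness, Farn, Jura, Kell, Dane}. Each listed conflict is separated.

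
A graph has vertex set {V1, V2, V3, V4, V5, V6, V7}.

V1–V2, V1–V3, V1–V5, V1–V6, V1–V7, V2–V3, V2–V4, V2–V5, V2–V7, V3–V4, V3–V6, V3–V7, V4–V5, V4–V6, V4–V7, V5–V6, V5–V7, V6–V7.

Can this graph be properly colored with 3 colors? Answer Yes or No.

V1, V5, V6, V7 form a clique, so at least 4 colors are needed.
So 3 colors are not enough.

No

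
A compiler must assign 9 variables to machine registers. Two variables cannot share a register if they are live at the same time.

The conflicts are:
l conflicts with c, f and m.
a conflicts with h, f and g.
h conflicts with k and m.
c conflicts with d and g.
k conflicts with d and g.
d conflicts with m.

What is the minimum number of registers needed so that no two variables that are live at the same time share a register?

3

The cycle m-h-a-f-l-m has odd length 5, so it cannot be 2-colored; at least 3 registers are needed.
3 registers suffice: register 1 → {a, c, k, m}; register 2 → {l, h, d, g}; register 3 → {f}. Each listed conflict is separated.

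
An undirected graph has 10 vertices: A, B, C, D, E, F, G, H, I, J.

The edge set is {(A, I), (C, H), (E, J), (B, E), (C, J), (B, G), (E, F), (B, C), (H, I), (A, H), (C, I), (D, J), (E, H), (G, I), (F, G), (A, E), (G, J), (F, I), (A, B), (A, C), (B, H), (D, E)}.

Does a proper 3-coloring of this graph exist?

No

A, B, E, H form a clique, so at least 4 colors are needed.
So 3 colors are not enough.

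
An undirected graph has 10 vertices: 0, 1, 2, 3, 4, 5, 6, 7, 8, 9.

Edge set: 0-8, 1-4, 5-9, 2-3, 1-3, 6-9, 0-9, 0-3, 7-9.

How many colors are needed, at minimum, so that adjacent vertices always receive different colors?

5 and 9 are adjacent, so at least 2 colors are needed.
2 colors suffice: color a → {3, 4, 8, 9}; color b → {0, 1, 2, 5, 6, 7}. Each edge has distinct colors on its endpoints.

2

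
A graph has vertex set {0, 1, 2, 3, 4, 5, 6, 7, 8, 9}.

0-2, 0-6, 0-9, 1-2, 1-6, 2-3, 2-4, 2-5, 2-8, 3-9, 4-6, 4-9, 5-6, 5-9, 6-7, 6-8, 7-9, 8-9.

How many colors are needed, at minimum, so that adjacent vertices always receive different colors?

2

2 and 8 are adjacent, so at least 2 colors are needed.
2 colors suffice: color red → {2, 6, 9}; color blue → {0, 1, 3, 4, 5, 7, 8}. Every edge joins two different colors.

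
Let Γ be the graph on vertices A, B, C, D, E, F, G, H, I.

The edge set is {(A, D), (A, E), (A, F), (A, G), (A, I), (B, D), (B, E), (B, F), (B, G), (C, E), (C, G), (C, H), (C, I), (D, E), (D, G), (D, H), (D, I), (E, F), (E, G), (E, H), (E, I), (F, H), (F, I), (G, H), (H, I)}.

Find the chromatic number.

4

C, E, H, I are mutually adjacent (a clique of size 4), so at least 4 colors are needed.
A valid assignment using 4 colors: A=3, B=3, C=4, D=4, E=1, F=4, G=2, H=3, I=2. No two adjacent vertices share a color.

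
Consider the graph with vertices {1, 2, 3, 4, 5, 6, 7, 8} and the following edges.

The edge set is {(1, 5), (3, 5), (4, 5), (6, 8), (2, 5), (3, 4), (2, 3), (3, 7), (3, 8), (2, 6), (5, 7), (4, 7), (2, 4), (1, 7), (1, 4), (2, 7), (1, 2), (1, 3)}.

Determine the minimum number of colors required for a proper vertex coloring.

1, 2, 3, 4, 5, 7 form a clique, so at least 6 colors are needed.
One proper 6-coloring: 1=green, 2=blue, 3=red, 4=purple, 5=orange, 6=red, 7=yellow, 8=blue. No two adjacent vertices share a color.

6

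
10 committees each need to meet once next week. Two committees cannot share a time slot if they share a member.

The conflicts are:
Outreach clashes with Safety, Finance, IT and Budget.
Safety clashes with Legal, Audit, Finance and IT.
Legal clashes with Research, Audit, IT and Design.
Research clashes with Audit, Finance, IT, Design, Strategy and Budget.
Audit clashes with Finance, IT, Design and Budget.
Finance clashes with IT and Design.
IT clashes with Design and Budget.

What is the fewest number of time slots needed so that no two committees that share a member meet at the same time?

5

Legal, Research, Audit, IT, Design all conflict with each other, so at least 5 time slots are needed.
5 time slots suffice: time slot 1 → {IT, Strategy}; time slot 2 → {Outreach, Audit}; time slot 3 → {Safety, Research}; time slot 4 → {Legal, Finance, Budget}; time slot 5 → {Design}. Each listed conflict is separated.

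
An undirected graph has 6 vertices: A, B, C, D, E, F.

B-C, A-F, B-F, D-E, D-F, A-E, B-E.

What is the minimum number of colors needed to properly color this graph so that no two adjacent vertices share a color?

B and C are adjacent, so at least 2 colors are needed.
2 colors suffice: A=2, B=2, C=1, D=2, E=1, F=1. No two adjacent vertices share a color.

2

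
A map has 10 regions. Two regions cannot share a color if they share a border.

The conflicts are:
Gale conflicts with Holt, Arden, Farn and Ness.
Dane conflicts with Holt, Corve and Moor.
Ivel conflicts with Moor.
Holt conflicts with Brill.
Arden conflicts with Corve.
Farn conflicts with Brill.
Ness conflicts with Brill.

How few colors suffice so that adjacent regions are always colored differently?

The cycle Gale-Holt-Dane-Corve-Arden-Gale has odd length 5, so it cannot be 2-colored; at least 3 colors are needed.
3 colors suffice: color 1 → {Gale, Dane, Ivel, Brill}; color 2 → {Holt, Corve, Farn, Moor, Ness}; color 3 → {Arden}. No two conflicting regions share a color.

3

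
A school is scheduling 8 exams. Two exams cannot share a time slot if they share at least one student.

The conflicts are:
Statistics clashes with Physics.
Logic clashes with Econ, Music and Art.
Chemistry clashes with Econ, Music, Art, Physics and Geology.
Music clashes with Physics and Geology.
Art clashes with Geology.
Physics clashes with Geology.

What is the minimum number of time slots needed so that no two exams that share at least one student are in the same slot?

4

Chemistry, Music, Physics, Geology pairwise conflict, so at least 4 time slots are needed.
A valid assignment using 4 time slots: Statistics=1, Logic=1, Chemistry=1, Econ=2, Music=3, Art=2, Physics=2, Geology=4. No two conflicting exams share a time slot.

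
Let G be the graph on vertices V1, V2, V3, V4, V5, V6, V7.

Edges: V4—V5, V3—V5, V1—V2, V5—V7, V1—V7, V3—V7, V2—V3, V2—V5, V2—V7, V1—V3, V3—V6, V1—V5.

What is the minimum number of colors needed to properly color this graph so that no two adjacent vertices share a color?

V1, V2, V3, V5, V7 are mutually adjacent (a clique of size 5), so at least 5 colors are needed.
5 colors suffice: color R → {V3, V4}; color B → {V5, V6}; color G → {V7}; color Y → {V2}; color P → {V1}. No two adjacent vertices share a color.

5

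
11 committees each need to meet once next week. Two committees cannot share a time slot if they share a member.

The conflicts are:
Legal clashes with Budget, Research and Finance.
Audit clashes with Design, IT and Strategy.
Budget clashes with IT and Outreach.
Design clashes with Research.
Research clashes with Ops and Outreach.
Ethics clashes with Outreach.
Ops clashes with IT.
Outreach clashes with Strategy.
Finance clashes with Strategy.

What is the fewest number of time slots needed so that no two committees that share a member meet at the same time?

The cycle Outreach-Research-Legal-Finance-Strategy-Outreach has odd length 5, so it cannot be 2-colored; at least 3 time slots are needed.
3 time slots suffice: time slot 1 → {Legal, Audit, Ops, Outreach}; time slot 2 → {Budget, Research, Ethics, Strategy}; time slot 3 → {Design, IT, Finance}. No two conflicting committees share a time slot.

3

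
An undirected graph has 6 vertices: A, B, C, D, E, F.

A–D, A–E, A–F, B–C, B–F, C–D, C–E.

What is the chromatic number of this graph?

The cycle E-A-F-B-C-E has odd length 5, so it cannot be 2-colored; at least 3 colors are needed.
3 colors suffice: A=1, B=3, C=1, D=2, E=2, F=2. Every edge joins two different colors.

3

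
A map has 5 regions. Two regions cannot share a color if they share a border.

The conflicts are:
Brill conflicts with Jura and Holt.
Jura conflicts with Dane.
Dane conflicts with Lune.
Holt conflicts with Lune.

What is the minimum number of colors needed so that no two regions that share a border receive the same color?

The cycle Jura-Dane-Lune-Holt-Brill-Jura has odd length 5, so it cannot be 2-colored; at least 3 colors are needed.
A valid assignment using 3 colors: Brill=1, Jura=3, Dane=2, Holt=2, Lune=1. Each listed conflict is separated.

3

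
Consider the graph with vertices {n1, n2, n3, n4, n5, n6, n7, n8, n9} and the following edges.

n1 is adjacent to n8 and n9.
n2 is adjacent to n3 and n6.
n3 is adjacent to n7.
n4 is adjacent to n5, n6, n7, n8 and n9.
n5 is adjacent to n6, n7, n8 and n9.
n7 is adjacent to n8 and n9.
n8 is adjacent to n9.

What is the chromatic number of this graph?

5

n4, n5, n7, n8, n9 form a clique, so at least 5 colors are needed.
One proper 5-coloring: n1=B, n2=B, n3=R, n4=B, n5=P, n6=R, n7=Y, n8=R, n9=G. Each edge has distinct colors on its endpoints.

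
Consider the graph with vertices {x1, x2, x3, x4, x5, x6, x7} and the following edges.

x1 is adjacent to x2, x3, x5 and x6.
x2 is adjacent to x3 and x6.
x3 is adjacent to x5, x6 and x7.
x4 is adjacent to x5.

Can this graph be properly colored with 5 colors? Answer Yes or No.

The chromatic number is 4. x1, x2, x3, x6 form a clique, so at least 4 colors are needed.
A valid assignment using 4 colors: x1=2, x2=4, x3=1, x4=1, x5=3, x6=3, x7=2.
Since 5 ≥ 4, a proper 5-coloring certainly exists.

Yes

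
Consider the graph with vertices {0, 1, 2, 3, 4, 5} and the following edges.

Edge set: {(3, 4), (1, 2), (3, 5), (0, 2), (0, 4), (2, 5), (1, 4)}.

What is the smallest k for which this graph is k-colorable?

The cycle 5-2-0-4-3-5 has odd length 5, so it cannot be 2-colored; at least 3 colors are needed.
3 colors suffice: color a → {2, 4}; color b → {0, 1, 3}; color c → {5}. No two adjacent vertices share a color.

3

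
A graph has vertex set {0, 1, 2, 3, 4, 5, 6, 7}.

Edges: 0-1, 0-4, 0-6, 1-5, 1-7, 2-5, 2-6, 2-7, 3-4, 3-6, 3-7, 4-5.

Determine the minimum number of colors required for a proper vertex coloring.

3

The cycle 2-6-3-4-5-2 has odd length 5, so it cannot be 2-colored; at least 3 colors are needed.
3 colors suffice: 0=red, 1=blue, 2=blue, 3=red, 4=blue, 5=red, 6=green, 7=green. Each edge has distinct colors on its endpoints.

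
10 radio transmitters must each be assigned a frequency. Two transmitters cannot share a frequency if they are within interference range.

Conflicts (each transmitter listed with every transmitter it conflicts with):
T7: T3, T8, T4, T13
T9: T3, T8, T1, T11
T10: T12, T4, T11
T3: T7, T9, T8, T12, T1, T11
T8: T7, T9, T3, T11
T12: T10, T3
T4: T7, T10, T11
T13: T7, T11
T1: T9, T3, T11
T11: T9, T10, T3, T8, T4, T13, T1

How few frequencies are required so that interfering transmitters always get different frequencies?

4

T9, T3, T1, T11 are mutually in conflict, so at least 4 frequencies are needed.
Using 4 frequencies: T7=1, T9=3, T10=3, T3=2, T8=4, T12=1, T4=2, T13=2, T1=4, T11=1. Every pair that conflicts lands in different frequencies.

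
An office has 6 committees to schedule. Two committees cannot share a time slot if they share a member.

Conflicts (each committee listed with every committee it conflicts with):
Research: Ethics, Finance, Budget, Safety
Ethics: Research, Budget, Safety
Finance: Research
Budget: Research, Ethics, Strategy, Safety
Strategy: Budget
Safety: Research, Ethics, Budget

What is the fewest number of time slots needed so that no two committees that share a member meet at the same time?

4

Research, Ethics, Budget, Safety are mutually in conflict, so at least 4 time slots are needed.
A valid assignment using 4 time slots: Research=2, Ethics=4, Finance=1, Budget=1, Strategy=2, Safety=3. No two conflicting committees share a time slot.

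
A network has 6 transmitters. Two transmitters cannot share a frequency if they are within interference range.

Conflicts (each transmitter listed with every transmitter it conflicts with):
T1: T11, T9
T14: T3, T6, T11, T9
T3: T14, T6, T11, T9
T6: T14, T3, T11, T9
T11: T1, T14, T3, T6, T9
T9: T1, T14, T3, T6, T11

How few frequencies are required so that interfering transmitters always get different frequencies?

T14, T3, T6, T11, T9 pairwise conflict, so at least 5 frequencies are needed.
5 frequencies suffice: frequency 1 → {T9}; frequency 2 → {T11}; frequency 3 → {T1, T14}; frequency 4 → {T3}; frequency 5 → {T6}. No two conflicting transmitters share a frequency.

5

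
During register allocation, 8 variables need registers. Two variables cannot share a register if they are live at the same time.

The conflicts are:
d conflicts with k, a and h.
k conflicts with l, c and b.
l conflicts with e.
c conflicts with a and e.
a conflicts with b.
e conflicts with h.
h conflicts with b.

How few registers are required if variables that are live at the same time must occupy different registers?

3

The cycle e-c-k-d-h-e has odd length 5, so it cannot be 2-colored; at least 3 registers are needed.
Using 3 registers: d=2, k=1, l=2, c=2, a=1, e=1, h=3, b=2. Every pair that conflicts lands in different registers.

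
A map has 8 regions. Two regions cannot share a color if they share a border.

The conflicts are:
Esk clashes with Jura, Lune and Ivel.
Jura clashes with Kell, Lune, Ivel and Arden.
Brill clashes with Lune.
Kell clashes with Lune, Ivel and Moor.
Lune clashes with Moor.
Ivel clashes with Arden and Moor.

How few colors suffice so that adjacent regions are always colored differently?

Kell, Lune, Moor are mutually in conflict, so at least 3 colors are needed.
3 colors suffice: color 1 → {Jura, Brill, Moor}; color 2 → {Lune, Ivel}; color 3 → {Esk, Kell, Arden}. Each listed conflict is separated.

3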